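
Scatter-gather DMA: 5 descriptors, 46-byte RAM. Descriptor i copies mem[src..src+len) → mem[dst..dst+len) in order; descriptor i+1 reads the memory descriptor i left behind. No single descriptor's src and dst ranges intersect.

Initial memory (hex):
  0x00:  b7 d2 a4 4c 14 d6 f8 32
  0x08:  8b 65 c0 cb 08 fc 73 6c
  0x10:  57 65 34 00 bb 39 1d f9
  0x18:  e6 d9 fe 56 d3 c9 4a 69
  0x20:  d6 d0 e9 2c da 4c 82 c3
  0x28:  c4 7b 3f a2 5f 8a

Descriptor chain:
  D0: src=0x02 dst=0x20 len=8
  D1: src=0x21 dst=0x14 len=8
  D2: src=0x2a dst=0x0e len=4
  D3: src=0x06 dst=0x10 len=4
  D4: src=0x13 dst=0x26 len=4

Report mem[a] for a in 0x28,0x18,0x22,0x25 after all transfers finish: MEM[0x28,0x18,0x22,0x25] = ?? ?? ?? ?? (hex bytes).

MEM[0x28,0x18,0x22,0x25] = 14 32 14 32

[0] 0x02->0x20 len=8 : a4 4c 14 d6 f8 32 8b 65
[1] 0x21->0x14 len=8 : 4c 14 d6 f8 32 8b 65 c4
[2] 0x2a->0x0e len=4 : 3f a2 5f 8a
[3] 0x06->0x10 len=4 : f8 32 8b 65
[4] 0x13->0x26 len=4 : 65 4c 14 d6
query mem[0x28]=0x14, mem[0x18]=0x32, mem[0x22]=0x14, mem[0x25]=0x32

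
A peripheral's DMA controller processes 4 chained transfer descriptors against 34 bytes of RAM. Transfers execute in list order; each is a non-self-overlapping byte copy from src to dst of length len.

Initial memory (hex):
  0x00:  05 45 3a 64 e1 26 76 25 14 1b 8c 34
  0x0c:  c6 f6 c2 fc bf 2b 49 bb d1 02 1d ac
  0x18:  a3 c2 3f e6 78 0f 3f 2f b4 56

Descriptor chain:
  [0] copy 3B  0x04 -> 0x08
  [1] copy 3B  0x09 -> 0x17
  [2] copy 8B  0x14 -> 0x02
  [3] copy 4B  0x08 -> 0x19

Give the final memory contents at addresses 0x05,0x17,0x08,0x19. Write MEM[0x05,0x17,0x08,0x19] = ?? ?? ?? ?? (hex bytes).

MEM[0x05,0x17,0x08,0x19] = 26 26 3f 3f

#0 dst[0x08+3] := {0xe1,0x26,0x76}
#1 dst[0x17+3] := {0x26,0x76,0x34}
#2 dst[0x02+8] := {0xd1,0x02,0x1d,0x26,0x76,0x34,0x3f,0xe6}
#3 dst[0x19+4] := {0x3f,0xe6,0x76,0x34}
query mem[0x05]=0x26, mem[0x17]=0x26, mem[0x08]=0x3f, mem[0x19]=0x3f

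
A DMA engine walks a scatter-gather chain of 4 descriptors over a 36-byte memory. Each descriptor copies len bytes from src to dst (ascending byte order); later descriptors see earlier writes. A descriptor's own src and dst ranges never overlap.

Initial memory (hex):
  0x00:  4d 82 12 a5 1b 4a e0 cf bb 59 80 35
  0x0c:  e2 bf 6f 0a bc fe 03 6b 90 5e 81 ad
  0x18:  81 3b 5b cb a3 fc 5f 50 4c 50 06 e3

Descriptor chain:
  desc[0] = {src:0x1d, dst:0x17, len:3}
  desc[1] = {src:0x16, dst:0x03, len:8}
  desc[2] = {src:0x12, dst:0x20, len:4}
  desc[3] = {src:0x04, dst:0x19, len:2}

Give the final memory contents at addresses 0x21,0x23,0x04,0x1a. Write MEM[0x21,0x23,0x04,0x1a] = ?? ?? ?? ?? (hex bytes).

  after D0: wrote 3B at 0x17 = fc5f50
  after D1: wrote 8B at 0x03 = 81fc5f505bcba3fc
  after D2: wrote 4B at 0x20 = 036b905e
  after D3: wrote 2B at 0x19 = fc5f
query mem[0x21]=0x6b, mem[0x23]=0x5e, mem[0x04]=0xfc, mem[0x1a]=0x5f

MEM[0x21,0x23,0x04,0x1a] = 6b 5e fc 5f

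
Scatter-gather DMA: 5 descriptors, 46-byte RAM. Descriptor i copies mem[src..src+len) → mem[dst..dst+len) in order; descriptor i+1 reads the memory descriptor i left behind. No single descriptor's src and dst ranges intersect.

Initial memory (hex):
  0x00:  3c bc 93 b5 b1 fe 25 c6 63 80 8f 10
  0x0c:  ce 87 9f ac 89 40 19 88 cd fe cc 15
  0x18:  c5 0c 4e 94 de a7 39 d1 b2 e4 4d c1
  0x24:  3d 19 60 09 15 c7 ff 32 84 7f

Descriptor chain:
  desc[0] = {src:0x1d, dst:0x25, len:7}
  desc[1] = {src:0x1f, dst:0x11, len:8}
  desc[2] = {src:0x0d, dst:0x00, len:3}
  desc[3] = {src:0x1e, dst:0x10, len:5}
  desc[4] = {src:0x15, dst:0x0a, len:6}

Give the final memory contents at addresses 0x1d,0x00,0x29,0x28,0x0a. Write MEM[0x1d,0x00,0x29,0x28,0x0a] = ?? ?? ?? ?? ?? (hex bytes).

MEM[0x1d,0x00,0x29,0x28,0x0a] = a7 87 e4 b2 c1

  after D0: wrote 7B at 0x25 = a739d1b2e44dc1
  after D1: wrote 8B at 0x11 = d1b2e44dc13da739
  after D2: wrote 3B at 0x00 = 879fac
  after D3: wrote 5B at 0x10 = 39d1b2e44d
  after D4: wrote 6B at 0x0a = c13da7390c4e
query mem[0x1d]=0xa7, mem[0x00]=0x87, mem[0x29]=0xe4, mem[0x28]=0xb2, mem[0x0a]=0xc1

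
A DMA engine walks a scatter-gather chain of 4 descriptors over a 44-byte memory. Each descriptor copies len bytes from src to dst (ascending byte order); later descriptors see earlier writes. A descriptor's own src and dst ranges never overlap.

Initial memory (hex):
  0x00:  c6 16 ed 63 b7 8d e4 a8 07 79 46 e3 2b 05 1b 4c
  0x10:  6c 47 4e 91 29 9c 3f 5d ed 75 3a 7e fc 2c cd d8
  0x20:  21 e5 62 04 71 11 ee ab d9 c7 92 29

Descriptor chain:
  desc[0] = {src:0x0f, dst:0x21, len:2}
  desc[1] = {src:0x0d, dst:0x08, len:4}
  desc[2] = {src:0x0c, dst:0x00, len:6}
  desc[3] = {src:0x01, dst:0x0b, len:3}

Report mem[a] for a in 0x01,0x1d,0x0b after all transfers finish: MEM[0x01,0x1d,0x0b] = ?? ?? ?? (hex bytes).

[0] 0x0f->0x21 len=2 : 4c 6c
[1] 0x0d->0x08 len=4 : 05 1b 4c 6c
[2] 0x0c->0x00 len=6 : 2b 05 1b 4c 6c 47
[3] 0x01->0x0b len=3 : 05 1b 4c
query mem[0x01]=0x05, mem[0x1d]=0x2c, mem[0x0b]=0x05

MEM[0x01,0x1d,0x0b] = 05 2c 05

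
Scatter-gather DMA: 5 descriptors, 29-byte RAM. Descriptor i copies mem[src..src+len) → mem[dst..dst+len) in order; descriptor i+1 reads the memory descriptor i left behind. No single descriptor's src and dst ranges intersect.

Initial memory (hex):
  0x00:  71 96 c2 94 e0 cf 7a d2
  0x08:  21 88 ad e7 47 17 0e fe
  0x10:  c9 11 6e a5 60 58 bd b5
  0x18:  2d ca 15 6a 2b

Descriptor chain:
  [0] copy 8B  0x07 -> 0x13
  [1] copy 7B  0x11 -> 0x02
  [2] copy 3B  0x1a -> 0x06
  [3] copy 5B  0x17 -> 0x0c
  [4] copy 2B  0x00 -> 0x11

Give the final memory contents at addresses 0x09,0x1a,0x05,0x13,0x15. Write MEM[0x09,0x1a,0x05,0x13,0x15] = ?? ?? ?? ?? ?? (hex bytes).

  after D0: wrote 8B at 0x13 = d22188ade747170e
  after D1: wrote 7B at 0x02 = 116ed22188ade7
  after D2: wrote 3B at 0x06 = 0e6a2b
  after D3: wrote 5B at 0x0c = e747170e6a
  after D4: wrote 2B at 0x11 = 7196
query mem[0x09]=0x88, mem[0x1a]=0x0e, mem[0x05]=0x21, mem[0x13]=0xd2, mem[0x15]=0x88

MEM[0x09,0x1a,0x05,0x13,0x15] = 88 0e 21 d2 88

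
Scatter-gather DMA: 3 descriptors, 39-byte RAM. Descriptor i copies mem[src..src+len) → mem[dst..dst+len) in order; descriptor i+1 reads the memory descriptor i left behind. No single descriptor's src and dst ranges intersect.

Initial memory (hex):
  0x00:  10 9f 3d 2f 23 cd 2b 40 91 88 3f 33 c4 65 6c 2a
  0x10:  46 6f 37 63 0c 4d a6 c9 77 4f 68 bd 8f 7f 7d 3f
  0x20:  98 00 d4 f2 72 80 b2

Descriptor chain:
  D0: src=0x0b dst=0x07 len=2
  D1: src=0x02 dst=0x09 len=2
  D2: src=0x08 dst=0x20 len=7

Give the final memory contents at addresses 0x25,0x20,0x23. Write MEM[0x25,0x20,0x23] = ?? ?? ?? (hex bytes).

D0: mem[0x07..0x08] <- [33 c4]
D1: mem[0x09..0x0a] <- [3d 2f]
D2: mem[0x20..0x26] <- [c4 3d 2f 33 c4 65 6c]
query mem[0x25]=0x65, mem[0x20]=0xc4, mem[0x23]=0x33

MEM[0x25,0x20,0x23] = 65 c4 33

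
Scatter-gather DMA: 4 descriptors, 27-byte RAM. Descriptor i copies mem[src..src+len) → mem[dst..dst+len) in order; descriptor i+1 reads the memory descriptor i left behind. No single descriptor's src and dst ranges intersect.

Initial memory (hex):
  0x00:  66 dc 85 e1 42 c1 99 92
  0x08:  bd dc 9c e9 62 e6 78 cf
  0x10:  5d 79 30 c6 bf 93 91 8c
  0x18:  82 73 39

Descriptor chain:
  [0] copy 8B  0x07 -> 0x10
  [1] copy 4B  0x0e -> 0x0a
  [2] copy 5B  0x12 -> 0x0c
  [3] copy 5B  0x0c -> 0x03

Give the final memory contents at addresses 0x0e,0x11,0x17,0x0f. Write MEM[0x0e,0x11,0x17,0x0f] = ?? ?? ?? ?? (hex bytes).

MEM[0x0e,0x11,0x17,0x0f] = e9 bd 78 62

[0] 0x07->0x10 len=8 : 92 bd dc 9c e9 62 e6 78
[1] 0x0e->0x0a len=4 : 78 cf 92 bd
[2] 0x12->0x0c len=5 : dc 9c e9 62 e6
[3] 0x0c->0x03 len=5 : dc 9c e9 62 e6
query mem[0x0e]=0xe9, mem[0x11]=0xbd, mem[0x17]=0x78, mem[0x0f]=0x62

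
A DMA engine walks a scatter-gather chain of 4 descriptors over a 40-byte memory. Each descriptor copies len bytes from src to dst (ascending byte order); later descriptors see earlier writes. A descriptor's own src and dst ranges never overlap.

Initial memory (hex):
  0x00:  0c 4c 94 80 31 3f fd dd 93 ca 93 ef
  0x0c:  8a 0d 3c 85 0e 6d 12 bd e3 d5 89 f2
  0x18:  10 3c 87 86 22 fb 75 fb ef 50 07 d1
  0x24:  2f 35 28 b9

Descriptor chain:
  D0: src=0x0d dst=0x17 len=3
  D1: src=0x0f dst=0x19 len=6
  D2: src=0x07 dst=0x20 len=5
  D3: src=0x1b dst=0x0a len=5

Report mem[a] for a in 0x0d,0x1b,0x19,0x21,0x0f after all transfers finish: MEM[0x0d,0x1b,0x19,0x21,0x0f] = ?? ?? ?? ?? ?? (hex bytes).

[0] 0x0d->0x17 len=3 : 0d 3c 85
[1] 0x0f->0x19 len=6 : 85 0e 6d 12 bd e3
[2] 0x07->0x20 len=5 : dd 93 ca 93 ef
[3] 0x1b->0x0a len=5 : 6d 12 bd e3 fb
query mem[0x0d]=0xe3, mem[0x1b]=0x6d, mem[0x19]=0x85, mem[0x21]=0x93, mem[0x0f]=0x85

MEM[0x0d,0x1b,0x19,0x21,0x0f] = e3 6d 85 93 85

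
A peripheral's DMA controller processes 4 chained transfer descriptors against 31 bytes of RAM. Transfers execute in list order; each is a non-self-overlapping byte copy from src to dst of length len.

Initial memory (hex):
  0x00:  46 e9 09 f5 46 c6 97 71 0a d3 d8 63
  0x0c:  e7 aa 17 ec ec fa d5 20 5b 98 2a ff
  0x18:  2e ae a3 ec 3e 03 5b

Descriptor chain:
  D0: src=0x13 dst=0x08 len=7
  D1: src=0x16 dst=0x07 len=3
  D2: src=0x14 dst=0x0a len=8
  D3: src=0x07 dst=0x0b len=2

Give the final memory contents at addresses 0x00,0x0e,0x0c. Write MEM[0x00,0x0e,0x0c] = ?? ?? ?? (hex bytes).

D0: mem[0x08..0x0e] <- [20 5b 98 2a ff 2e ae]
D1: mem[0x07..0x09] <- [2a ff 2e]
D2: mem[0x0a..0x11] <- [5b 98 2a ff 2e ae a3 ec]
D3: mem[0x0b..0x0c] <- [2a ff]
query mem[0x00]=0x46, mem[0x0e]=0x2e, mem[0x0c]=0xff

MEM[0x00,0x0e,0x0c] = 46 2e ff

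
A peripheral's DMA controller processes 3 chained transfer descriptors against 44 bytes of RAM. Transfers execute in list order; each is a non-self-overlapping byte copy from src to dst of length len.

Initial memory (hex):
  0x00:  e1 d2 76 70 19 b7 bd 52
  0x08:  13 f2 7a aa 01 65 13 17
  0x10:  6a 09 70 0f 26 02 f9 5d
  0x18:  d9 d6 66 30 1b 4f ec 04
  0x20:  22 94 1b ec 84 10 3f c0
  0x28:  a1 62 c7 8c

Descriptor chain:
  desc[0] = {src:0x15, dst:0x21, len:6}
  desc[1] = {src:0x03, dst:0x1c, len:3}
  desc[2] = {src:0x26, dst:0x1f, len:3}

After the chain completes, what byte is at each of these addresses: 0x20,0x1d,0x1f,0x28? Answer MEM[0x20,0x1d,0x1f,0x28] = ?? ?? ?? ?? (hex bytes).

MEM[0x20,0x1d,0x1f,0x28] = c0 19 66 a1

[0] 0x15->0x21 len=6 : 02 f9 5d d9 d6 66
[1] 0x03->0x1c len=3 : 70 19 b7
[2] 0x26->0x1f len=3 : 66 c0 a1
query mem[0x20]=0xc0, mem[0x1d]=0x19, mem[0x1f]=0x66, mem[0x28]=0xa1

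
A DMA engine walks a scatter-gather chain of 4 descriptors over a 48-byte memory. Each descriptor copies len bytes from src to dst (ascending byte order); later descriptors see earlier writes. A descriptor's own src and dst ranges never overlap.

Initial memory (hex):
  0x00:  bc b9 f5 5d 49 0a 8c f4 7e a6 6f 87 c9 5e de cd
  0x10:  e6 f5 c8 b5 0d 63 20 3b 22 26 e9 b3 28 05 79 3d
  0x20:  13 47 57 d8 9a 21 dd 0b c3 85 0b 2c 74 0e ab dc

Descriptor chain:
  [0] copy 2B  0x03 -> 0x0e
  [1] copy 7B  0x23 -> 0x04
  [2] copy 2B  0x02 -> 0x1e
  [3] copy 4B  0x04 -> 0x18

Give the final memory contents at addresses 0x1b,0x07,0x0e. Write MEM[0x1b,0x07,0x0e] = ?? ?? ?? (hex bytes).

MEM[0x1b,0x07,0x0e] = dd dd 5d

  after D0: wrote 2B at 0x0e = 5d49
  after D1: wrote 7B at 0x04 = d89a21dd0bc385
  after D2: wrote 2B at 0x1e = f55d
  after D3: wrote 4B at 0x18 = d89a21dd
query mem[0x1b]=0xdd, mem[0x07]=0xdd, mem[0x0e]=0x5d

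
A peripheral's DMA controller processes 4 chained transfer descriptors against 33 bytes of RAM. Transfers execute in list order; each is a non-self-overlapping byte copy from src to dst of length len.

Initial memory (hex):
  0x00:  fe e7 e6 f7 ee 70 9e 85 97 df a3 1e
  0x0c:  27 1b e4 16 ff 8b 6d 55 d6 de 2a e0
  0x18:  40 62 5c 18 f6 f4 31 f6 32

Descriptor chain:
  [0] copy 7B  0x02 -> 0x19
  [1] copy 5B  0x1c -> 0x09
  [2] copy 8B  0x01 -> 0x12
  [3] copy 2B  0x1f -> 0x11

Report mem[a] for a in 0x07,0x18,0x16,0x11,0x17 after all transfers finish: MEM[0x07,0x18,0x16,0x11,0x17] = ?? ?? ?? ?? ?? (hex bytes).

[0] 0x02->0x19 len=7 : e6 f7 ee 70 9e 85 97
[1] 0x1c->0x09 len=5 : 70 9e 85 97 32
[2] 0x01->0x12 len=8 : e7 e6 f7 ee 70 9e 85 97
[3] 0x1f->0x11 len=2 : 97 32
query mem[0x07]=0x85, mem[0x18]=0x85, mem[0x16]=0x70, mem[0x11]=0x97, mem[0x17]=0x9e

MEM[0x07,0x18,0x16,0x11,0x17] = 85 85 70 97 9e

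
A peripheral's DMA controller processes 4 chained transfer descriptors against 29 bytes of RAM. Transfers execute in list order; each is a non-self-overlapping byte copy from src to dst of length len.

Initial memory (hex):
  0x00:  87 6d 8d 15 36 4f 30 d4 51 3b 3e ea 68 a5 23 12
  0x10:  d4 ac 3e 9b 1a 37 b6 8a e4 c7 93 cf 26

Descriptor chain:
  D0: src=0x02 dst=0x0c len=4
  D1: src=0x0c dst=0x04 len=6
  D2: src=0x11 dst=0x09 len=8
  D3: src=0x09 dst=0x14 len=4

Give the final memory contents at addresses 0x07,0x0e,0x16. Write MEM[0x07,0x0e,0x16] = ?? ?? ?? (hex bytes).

[0] 0x02->0x0c len=4 : 8d 15 36 4f
[1] 0x0c->0x04 len=6 : 8d 15 36 4f d4 ac
[2] 0x11->0x09 len=8 : ac 3e 9b 1a 37 b6 8a e4
[3] 0x09->0x14 len=4 : ac 3e 9b 1a
query mem[0x07]=0x4f, mem[0x0e]=0xb6, mem[0x16]=0x9b

MEM[0x07,0x0e,0x16] = 4f b6 9b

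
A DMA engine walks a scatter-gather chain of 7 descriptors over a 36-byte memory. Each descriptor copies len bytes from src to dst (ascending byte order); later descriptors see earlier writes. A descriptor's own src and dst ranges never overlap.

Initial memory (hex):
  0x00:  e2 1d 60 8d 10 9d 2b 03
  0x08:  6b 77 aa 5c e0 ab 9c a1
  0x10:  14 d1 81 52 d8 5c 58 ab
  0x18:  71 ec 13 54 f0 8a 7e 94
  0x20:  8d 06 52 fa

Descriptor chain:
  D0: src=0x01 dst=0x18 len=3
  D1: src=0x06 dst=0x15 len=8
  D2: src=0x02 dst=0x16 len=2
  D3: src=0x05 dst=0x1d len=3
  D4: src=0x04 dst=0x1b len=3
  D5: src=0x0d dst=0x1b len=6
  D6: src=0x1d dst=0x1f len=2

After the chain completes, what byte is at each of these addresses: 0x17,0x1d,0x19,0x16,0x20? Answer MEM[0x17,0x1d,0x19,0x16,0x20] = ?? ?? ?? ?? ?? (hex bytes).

D0: mem[0x18..0x1a] <- [1d 60 8d]
D1: mem[0x15..0x1c] <- [2b 03 6b 77 aa 5c e0 ab]
D2: mem[0x16..0x17] <- [60 8d]
D3: mem[0x1d..0x1f] <- [9d 2b 03]
D4: mem[0x1b..0x1d] <- [10 9d 2b]
D5: mem[0x1b..0x20] <- [ab 9c a1 14 d1 81]
D6: mem[0x1f..0x20] <- [a1 14]
query mem[0x17]=0x8d, mem[0x1d]=0xa1, mem[0x19]=0xaa, mem[0x16]=0x60, mem[0x20]=0x14

MEM[0x17,0x1d,0x19,0x16,0x20] = 8d a1 aa 60 14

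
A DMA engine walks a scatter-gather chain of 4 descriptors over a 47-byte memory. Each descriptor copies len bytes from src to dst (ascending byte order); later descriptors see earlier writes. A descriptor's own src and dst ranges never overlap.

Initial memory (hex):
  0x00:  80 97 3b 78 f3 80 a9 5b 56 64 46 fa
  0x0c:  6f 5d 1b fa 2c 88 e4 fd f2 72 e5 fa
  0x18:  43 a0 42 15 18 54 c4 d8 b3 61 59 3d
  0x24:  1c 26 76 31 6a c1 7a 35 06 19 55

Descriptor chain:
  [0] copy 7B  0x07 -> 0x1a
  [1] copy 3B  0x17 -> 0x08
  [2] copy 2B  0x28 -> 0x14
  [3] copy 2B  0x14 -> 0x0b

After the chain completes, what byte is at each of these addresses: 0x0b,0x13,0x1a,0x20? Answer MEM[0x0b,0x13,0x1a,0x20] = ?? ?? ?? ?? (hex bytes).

  after D0: wrote 7B at 0x1a = 5b566446fa6f5d
  after D1: wrote 3B at 0x08 = fa43a0
  after D2: wrote 2B at 0x14 = 6ac1
  after D3: wrote 2B at 0x0b = 6ac1
query mem[0x0b]=0x6a, mem[0x13]=0xfd, mem[0x1a]=0x5b, mem[0x20]=0x5d

MEM[0x0b,0x13,0x1a,0x20] = 6a fd 5b 5d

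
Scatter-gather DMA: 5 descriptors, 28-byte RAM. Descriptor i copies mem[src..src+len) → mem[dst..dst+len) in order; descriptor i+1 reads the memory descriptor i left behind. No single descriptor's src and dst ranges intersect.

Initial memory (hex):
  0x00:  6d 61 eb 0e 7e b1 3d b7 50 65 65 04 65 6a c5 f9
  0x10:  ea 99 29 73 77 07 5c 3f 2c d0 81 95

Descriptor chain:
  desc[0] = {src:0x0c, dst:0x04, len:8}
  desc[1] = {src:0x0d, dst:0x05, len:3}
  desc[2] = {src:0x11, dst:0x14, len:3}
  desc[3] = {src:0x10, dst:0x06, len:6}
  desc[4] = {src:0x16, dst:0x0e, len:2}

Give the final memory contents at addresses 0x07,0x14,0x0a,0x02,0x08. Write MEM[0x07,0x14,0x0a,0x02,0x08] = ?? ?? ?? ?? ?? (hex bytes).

  after D0: wrote 8B at 0x04 = 656ac5f9ea992973
  after D1: wrote 3B at 0x05 = 6ac5f9
  after D2: wrote 3B at 0x14 = 992973
  after D3: wrote 6B at 0x06 = ea9929739929
  after D4: wrote 2B at 0x0e = 733f
query mem[0x07]=0x99, mem[0x14]=0x99, mem[0x0a]=0x99, mem[0x02]=0xeb, mem[0x08]=0x29

MEM[0x07,0x14,0x0a,0x02,0x08] = 99 99 99 eb 29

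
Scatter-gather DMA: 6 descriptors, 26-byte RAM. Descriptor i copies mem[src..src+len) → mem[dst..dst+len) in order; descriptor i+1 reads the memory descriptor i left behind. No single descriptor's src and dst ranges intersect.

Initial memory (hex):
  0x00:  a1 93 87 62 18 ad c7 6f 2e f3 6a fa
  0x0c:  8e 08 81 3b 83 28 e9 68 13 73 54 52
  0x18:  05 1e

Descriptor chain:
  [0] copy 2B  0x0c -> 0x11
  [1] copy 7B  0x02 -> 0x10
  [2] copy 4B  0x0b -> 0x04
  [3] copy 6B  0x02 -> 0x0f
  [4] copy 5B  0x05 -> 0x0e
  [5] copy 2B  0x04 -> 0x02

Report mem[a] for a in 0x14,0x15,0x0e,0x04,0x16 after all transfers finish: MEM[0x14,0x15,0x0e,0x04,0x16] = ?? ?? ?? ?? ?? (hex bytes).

MEM[0x14,0x15,0x0e,0x04,0x16] = 81 6f 8e fa 2e

  after D0: wrote 2B at 0x11 = 8e08
  after D1: wrote 7B at 0x10 = 876218adc76f2e
  after D2: wrote 4B at 0x04 = fa8e0881
  after D3: wrote 6B at 0x0f = 8762fa8e0881
  after D4: wrote 5B at 0x0e = 8e08812ef3
  after D5: wrote 2B at 0x02 = fa8e
query mem[0x14]=0x81, mem[0x15]=0x6f, mem[0x0e]=0x8e, mem[0x04]=0xfa, mem[0x16]=0x2e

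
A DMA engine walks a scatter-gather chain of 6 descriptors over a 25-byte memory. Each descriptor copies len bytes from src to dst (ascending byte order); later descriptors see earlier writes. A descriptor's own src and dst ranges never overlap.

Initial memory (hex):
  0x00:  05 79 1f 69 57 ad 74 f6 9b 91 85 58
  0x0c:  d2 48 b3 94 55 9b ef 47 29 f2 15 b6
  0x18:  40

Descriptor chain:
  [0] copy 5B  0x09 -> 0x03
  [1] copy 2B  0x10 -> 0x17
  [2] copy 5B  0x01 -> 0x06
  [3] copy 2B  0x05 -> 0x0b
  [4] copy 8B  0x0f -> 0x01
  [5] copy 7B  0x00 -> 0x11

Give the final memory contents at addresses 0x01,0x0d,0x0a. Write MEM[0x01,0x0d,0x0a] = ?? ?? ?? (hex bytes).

#0 dst[0x03+5] := {0x91,0x85,0x58,0xd2,0x48}
#1 dst[0x17+2] := {0x55,0x9b}
#2 dst[0x06+5] := {0x79,0x1f,0x91,0x85,0x58}
#3 dst[0x0b+2] := {0x58,0x79}
#4 dst[0x01+8] := {0x94,0x55,0x9b,0xef,0x47,0x29,0xf2,0x15}
#5 dst[0x11+7] := {0x05,0x94,0x55,0x9b,0xef,0x47,0x29}
query mem[0x01]=0x94, mem[0x0d]=0x48, mem[0x0a]=0x58

MEM[0x01,0x0d,0x0a] = 94 48 58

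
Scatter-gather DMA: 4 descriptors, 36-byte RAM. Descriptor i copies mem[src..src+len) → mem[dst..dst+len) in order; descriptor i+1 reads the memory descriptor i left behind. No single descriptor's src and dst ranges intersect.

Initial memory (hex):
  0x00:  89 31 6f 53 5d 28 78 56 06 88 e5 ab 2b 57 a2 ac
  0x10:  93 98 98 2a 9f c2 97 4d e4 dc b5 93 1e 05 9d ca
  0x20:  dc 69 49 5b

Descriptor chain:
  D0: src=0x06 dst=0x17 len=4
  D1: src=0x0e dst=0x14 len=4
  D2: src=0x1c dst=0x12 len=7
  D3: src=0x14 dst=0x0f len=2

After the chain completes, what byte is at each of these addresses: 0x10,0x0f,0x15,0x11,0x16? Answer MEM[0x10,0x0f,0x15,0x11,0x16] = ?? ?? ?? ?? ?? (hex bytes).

  after D0: wrote 4B at 0x17 = 78560688
  after D1: wrote 4B at 0x14 = a2ac9398
  after D2: wrote 7B at 0x12 = 1e059dcadc6949
  after D3: wrote 2B at 0x0f = 9dca
query mem[0x10]=0xca, mem[0x0f]=0x9d, mem[0x15]=0xca, mem[0x11]=0x98, mem[0x16]=0xdc

MEM[0x10,0x0f,0x15,0x11,0x16] = ca 9d ca 98 dc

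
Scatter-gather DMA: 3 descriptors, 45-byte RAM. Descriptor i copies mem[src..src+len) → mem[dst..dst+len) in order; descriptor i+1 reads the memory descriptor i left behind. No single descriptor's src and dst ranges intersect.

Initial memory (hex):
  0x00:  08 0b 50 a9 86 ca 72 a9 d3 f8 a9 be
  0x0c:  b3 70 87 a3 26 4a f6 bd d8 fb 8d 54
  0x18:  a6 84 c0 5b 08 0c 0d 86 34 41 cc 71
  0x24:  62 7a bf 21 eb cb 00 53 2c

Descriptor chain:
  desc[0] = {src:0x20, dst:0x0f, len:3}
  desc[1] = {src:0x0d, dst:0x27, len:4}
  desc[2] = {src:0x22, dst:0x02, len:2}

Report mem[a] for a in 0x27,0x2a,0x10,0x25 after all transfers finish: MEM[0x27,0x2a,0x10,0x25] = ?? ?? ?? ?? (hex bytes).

  after D0: wrote 3B at 0x0f = 3441cc
  after D1: wrote 4B at 0x27 = 70873441
  after D2: wrote 2B at 0x02 = cc71
query mem[0x27]=0x70, mem[0x2a]=0x41, mem[0x10]=0x41, mem[0x25]=0x7a

MEM[0x27,0x2a,0x10,0x25] = 70 41 41 7a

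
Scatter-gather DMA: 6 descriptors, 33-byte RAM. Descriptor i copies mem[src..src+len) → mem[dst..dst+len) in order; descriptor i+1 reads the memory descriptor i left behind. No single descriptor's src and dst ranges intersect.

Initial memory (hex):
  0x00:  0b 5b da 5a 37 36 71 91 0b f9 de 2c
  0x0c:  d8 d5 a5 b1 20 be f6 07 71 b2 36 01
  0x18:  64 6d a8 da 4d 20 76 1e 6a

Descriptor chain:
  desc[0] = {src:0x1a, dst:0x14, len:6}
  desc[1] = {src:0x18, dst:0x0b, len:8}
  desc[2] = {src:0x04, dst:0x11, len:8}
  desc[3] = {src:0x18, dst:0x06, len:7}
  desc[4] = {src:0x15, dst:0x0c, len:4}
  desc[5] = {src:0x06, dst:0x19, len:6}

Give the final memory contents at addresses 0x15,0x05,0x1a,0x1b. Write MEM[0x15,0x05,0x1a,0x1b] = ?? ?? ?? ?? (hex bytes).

[0] 0x1a->0x14 len=6 : a8 da 4d 20 76 1e
[1] 0x18->0x0b len=8 : 76 1e a8 da 4d 20 76 1e
[2] 0x04->0x11 len=8 : 37 36 71 91 0b f9 de 76
[3] 0x18->0x06 len=7 : 76 1e a8 da 4d 20 76
[4] 0x15->0x0c len=4 : 0b f9 de 76
[5] 0x06->0x19 len=6 : 76 1e a8 da 4d 20
query mem[0x15]=0x0b, mem[0x05]=0x36, mem[0x1a]=0x1e, mem[0x1b]=0xa8

MEM[0x15,0x05,0x1a,0x1b] = 0b 36 1e a8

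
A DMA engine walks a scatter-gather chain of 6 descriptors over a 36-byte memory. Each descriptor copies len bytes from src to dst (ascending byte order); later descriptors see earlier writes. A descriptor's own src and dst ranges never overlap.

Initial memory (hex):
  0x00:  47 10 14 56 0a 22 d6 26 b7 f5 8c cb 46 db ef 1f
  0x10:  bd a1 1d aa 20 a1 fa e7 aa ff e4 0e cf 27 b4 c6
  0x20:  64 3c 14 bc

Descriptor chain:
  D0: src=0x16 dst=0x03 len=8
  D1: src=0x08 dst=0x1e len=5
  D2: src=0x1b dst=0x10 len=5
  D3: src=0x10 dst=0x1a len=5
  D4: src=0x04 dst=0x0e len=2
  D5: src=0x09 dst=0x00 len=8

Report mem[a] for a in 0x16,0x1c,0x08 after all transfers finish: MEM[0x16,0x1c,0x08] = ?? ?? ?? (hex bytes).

  after D0: wrote 8B at 0x03 = fae7aaffe40ecf27
  after D1: wrote 5B at 0x1e = 0ecf27cb46
  after D2: wrote 5B at 0x10 = 0ecf270ecf
  after D3: wrote 5B at 0x1a = 0ecf270ecf
  after D4: wrote 2B at 0x0e = e7aa
  after D5: wrote 8B at 0x00 = cf27cb46dbe7aa0e
query mem[0x16]=0xfa, mem[0x1c]=0x27, mem[0x08]=0x0e

MEM[0x16,0x1c,0x08] = fa 27 0e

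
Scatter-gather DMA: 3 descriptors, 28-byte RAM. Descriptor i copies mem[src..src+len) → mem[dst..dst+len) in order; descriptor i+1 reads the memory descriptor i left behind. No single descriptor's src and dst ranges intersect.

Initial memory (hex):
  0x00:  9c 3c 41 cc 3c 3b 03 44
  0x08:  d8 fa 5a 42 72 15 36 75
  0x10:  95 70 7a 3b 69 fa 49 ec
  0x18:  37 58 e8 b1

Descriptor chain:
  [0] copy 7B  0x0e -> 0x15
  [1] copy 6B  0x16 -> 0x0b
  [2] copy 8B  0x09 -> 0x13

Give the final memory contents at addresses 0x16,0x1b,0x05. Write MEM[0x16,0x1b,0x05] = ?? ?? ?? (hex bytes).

  after D0: wrote 7B at 0x15 = 367595707a3b69
  after D1: wrote 6B at 0x0b = 7595707a3b69
  after D2: wrote 8B at 0x13 = fa5a7595707a3b69
query mem[0x16]=0x95, mem[0x1b]=0x69, mem[0x05]=0x3b

MEM[0x16,0x1b,0x05] = 95 69 3b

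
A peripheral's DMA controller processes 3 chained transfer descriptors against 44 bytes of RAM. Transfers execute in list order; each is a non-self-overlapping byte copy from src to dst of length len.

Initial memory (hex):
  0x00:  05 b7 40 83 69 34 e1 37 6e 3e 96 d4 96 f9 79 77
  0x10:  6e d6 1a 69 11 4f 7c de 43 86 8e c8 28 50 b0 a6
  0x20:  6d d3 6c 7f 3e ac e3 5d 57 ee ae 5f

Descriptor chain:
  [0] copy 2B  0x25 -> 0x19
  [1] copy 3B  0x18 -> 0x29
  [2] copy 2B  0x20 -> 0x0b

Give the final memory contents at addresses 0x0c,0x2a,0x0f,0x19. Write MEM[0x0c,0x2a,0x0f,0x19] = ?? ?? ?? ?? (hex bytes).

[0] 0x25->0x19 len=2 : ac e3
[1] 0x18->0x29 len=3 : 43 ac e3
[2] 0x20->0x0b len=2 : 6d d3
query mem[0x0c]=0xd3, mem[0x2a]=0xac, mem[0x0f]=0x77, mem[0x19]=0xac

MEM[0x0c,0x2a,0x0f,0x19] = d3 ac 77 ac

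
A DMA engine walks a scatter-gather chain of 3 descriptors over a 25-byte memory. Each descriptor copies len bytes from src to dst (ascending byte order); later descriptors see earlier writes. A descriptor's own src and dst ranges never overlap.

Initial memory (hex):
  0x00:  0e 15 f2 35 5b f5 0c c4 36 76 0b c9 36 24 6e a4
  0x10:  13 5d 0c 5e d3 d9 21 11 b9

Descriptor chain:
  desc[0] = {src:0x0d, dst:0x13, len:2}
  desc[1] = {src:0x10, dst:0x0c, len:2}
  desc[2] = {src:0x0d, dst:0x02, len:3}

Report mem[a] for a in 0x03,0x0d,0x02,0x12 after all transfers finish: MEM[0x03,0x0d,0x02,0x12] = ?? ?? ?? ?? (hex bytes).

MEM[0x03,0x0d,0x02,0x12] = 6e 5d 5d 0c

D0: mem[0x13..0x14] <- [24 6e]
D1: mem[0x0c..0x0d] <- [13 5d]
D2: mem[0x02..0x04] <- [5d 6e a4]
query mem[0x03]=0x6e, mem[0x0d]=0x5d, mem[0x02]=0x5d, mem[0x12]=0x0c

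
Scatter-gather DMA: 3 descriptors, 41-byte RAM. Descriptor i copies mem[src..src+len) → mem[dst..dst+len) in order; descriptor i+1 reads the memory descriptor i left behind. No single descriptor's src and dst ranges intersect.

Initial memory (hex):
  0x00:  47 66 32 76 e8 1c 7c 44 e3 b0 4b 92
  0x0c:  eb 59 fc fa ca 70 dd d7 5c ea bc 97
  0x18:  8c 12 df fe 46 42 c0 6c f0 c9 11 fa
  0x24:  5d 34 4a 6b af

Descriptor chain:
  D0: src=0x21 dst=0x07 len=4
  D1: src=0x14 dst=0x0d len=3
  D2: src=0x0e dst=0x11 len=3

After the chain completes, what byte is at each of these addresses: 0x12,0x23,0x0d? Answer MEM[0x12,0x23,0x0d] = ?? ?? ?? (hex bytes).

MEM[0x12,0x23,0x0d] = bc fa 5c

D0: mem[0x07..0x0a] <- [c9 11 fa 5d]
D1: mem[0x0d..0x0f] <- [5c ea bc]
D2: mem[0x11..0x13] <- [ea bc ca]
query mem[0x12]=0xbc, mem[0x23]=0xfa, mem[0x0d]=0x5c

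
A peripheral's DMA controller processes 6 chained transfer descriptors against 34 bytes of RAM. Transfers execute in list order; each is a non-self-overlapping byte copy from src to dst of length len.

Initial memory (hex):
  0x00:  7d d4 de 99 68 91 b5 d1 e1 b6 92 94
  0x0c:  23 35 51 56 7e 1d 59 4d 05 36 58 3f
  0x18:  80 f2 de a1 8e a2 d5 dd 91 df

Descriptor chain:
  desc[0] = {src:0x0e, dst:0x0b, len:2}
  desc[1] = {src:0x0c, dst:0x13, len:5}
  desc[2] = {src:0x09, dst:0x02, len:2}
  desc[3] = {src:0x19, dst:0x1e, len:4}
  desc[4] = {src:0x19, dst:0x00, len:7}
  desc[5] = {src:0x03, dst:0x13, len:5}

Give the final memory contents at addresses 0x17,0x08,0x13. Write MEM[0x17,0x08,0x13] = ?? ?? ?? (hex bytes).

MEM[0x17,0x08,0x13] = d1 e1 8e

[0] 0x0e->0x0b len=2 : 51 56
[1] 0x0c->0x13 len=5 : 56 35 51 56 7e
[2] 0x09->0x02 len=2 : b6 92
[3] 0x19->0x1e len=4 : f2 de a1 8e
[4] 0x19->0x00 len=7 : f2 de a1 8e a2 f2 de
[5] 0x03->0x13 len=5 : 8e a2 f2 de d1
query mem[0x17]=0xd1, mem[0x08]=0xe1, mem[0x13]=0x8e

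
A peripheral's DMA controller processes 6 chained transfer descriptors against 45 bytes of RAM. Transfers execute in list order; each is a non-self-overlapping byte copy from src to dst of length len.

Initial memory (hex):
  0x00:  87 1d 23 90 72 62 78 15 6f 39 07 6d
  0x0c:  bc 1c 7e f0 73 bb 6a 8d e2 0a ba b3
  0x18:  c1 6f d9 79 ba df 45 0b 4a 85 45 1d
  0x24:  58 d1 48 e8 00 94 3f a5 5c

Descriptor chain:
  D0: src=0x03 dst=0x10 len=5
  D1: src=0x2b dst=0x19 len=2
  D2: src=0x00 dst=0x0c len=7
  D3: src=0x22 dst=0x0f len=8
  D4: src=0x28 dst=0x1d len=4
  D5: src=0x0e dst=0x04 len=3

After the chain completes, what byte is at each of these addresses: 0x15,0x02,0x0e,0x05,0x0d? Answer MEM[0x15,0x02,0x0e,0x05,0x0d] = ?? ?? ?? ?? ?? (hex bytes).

  after D0: wrote 5B at 0x10 = 9072627815
  after D1: wrote 2B at 0x19 = a55c
  after D2: wrote 7B at 0x0c = 871d2390726278
  after D3: wrote 8B at 0x0f = 451d58d148e80094
  after D4: wrote 4B at 0x1d = 00943fa5
  after D5: wrote 3B at 0x04 = 23451d
query mem[0x15]=0x00, mem[0x02]=0x23, mem[0x0e]=0x23, mem[0x05]=0x45, mem[0x0d]=0x1d

MEM[0x15,0x02,0x0e,0x05,0x0d] = 00 23 23 45 1d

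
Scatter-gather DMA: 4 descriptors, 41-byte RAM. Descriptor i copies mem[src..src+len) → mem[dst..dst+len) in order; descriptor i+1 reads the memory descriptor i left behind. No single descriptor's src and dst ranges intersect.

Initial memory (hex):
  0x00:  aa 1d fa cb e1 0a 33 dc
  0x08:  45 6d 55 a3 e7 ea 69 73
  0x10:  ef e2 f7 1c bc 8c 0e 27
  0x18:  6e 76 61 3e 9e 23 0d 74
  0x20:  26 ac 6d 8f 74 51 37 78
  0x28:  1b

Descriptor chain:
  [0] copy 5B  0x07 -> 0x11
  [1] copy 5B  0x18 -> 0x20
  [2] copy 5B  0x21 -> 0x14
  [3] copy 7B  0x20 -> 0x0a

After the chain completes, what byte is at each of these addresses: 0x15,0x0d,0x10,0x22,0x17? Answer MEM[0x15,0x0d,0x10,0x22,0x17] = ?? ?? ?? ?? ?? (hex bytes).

MEM[0x15,0x0d,0x10,0x22,0x17] = 61 3e 37 61 9e

  after D0: wrote 5B at 0x11 = dc456d55a3
  after D1: wrote 5B at 0x20 = 6e76613e9e
  after D2: wrote 5B at 0x14 = 76613e9e51
  after D3: wrote 7B at 0x0a = 6e76613e9e5137
query mem[0x15]=0x61, mem[0x0d]=0x3e, mem[0x10]=0x37, mem[0x22]=0x61, mem[0x17]=0x9e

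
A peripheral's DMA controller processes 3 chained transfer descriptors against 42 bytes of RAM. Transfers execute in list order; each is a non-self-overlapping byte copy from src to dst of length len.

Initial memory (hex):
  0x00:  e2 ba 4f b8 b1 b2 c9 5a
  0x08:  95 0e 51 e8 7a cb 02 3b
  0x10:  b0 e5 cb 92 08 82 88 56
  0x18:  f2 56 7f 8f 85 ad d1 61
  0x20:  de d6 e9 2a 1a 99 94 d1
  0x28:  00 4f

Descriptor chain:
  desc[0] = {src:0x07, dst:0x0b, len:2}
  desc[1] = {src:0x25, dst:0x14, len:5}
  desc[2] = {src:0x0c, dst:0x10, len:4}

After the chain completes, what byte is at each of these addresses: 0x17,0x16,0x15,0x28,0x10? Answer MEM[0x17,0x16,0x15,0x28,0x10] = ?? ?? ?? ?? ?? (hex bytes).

MEM[0x17,0x16,0x15,0x28,0x10] = 00 d1 94 00 95

  after D0: wrote 2B at 0x0b = 5a95
  after D1: wrote 5B at 0x14 = 9994d1004f
  after D2: wrote 4B at 0x10 = 95cb023b
query mem[0x17]=0x00, mem[0x16]=0xd1, mem[0x15]=0x94, mem[0x28]=0x00, mem[0x10]=0x95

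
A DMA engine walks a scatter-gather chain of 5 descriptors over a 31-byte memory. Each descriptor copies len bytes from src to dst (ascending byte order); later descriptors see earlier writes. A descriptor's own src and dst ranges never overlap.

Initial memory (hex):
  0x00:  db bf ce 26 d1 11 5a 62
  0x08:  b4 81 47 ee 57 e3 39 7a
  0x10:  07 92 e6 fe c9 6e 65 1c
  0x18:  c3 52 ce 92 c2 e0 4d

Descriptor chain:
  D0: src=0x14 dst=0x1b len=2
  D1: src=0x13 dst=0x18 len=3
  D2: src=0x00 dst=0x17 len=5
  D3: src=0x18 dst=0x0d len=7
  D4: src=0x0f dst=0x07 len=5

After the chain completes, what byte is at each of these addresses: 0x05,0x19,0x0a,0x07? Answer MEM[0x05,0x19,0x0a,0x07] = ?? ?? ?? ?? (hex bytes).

MEM[0x05,0x19,0x0a,0x07] = 11 ce e0 26

  after D0: wrote 2B at 0x1b = c96e
  after D1: wrote 3B at 0x18 = fec96e
  after D2: wrote 5B at 0x17 = dbbfce26d1
  after D3: wrote 7B at 0x0d = bfce26d16ee04d
  after D4: wrote 5B at 0x07 = 26d16ee04d
query mem[0x05]=0x11, mem[0x19]=0xce, mem[0x0a]=0xe0, mem[0x07]=0x26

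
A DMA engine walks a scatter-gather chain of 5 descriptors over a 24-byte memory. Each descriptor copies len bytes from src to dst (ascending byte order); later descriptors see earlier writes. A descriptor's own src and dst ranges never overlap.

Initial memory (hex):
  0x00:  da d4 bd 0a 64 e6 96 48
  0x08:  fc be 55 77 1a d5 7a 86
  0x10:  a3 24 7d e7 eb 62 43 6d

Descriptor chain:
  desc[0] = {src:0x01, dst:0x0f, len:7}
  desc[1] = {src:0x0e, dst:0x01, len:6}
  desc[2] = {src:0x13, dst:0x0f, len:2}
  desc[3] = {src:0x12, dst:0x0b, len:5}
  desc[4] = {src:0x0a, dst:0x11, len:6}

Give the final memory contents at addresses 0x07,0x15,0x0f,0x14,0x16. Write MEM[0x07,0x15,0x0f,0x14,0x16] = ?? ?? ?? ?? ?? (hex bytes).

D0: mem[0x0f..0x15] <- [d4 bd 0a 64 e6 96 48]
D1: mem[0x01..0x06] <- [7a d4 bd 0a 64 e6]
D2: mem[0x0f..0x10] <- [e6 96]
D3: mem[0x0b..0x0f] <- [64 e6 96 48 43]
D4: mem[0x11..0x16] <- [55 64 e6 96 48 43]
query mem[0x07]=0x48, mem[0x15]=0x48, mem[0x0f]=0x43, mem[0x14]=0x96, mem[0x16]=0x43

MEM[0x07,0x15,0x0f,0x14,0x16] = 48 48 43 96 43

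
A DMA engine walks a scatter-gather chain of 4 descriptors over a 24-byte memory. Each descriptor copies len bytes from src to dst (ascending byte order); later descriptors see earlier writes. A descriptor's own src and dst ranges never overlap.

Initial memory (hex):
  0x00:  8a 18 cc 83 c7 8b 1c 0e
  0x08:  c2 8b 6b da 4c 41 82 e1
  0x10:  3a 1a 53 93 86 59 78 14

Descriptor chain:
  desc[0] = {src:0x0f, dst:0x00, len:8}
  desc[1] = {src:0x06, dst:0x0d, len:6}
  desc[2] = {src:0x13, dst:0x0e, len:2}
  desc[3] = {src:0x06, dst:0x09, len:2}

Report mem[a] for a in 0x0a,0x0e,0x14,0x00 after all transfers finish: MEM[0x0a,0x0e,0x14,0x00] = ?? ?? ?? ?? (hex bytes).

MEM[0x0a,0x0e,0x14,0x00] = 78 93 86 e1

[0] 0x0f->0x00 len=8 : e1 3a 1a 53 93 86 59 78
[1] 0x06->0x0d len=6 : 59 78 c2 8b 6b da
[2] 0x13->0x0e len=2 : 93 86
[3] 0x06->0x09 len=2 : 59 78
query mem[0x0a]=0x78, mem[0x0e]=0x93, mem[0x14]=0x86, mem[0x00]=0xe1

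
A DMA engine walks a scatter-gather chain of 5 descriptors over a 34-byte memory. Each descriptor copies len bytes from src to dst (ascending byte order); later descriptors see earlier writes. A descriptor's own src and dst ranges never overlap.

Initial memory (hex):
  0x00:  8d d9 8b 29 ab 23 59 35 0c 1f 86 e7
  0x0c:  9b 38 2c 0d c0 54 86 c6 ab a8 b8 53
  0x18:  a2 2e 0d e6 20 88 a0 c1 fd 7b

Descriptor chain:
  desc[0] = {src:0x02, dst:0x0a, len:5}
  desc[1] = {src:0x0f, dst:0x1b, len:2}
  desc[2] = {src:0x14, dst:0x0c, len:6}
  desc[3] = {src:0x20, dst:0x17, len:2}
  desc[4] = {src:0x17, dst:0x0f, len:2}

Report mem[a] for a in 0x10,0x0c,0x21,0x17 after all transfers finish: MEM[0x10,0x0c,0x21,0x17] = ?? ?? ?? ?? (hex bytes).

MEM[0x10,0x0c,0x21,0x17] = 7b ab 7b fd

[0] 0x02->0x0a len=5 : 8b 29 ab 23 59
[1] 0x0f->0x1b len=2 : 0d c0
[2] 0x14->0x0c len=6 : ab a8 b8 53 a2 2e
[3] 0x20->0x17 len=2 : fd 7b
[4] 0x17->0x0f len=2 : fd 7b
query mem[0x10]=0x7b, mem[0x0c]=0xab, mem[0x21]=0x7b, mem[0x17]=0xfd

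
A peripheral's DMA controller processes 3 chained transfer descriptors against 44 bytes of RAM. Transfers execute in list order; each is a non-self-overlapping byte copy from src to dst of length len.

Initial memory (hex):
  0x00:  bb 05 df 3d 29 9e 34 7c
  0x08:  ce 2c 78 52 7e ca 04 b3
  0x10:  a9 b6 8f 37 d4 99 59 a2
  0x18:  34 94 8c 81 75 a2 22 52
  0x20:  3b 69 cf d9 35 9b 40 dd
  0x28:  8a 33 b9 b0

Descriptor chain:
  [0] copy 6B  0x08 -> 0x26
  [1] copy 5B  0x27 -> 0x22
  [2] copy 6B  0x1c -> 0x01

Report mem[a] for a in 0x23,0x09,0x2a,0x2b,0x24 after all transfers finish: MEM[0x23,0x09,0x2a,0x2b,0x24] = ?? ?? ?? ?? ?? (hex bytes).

MEM[0x23,0x09,0x2a,0x2b,0x24] = 78 2c 7e ca 52

D0: mem[0x26..0x2b] <- [ce 2c 78 52 7e ca]
D1: mem[0x22..0x26] <- [2c 78 52 7e ca]
D2: mem[0x01..0x06] <- [75 a2 22 52 3b 69]
query mem[0x23]=0x78, mem[0x09]=0x2c, mem[0x2a]=0x7e, mem[0x2b]=0xca, mem[0x24]=0x52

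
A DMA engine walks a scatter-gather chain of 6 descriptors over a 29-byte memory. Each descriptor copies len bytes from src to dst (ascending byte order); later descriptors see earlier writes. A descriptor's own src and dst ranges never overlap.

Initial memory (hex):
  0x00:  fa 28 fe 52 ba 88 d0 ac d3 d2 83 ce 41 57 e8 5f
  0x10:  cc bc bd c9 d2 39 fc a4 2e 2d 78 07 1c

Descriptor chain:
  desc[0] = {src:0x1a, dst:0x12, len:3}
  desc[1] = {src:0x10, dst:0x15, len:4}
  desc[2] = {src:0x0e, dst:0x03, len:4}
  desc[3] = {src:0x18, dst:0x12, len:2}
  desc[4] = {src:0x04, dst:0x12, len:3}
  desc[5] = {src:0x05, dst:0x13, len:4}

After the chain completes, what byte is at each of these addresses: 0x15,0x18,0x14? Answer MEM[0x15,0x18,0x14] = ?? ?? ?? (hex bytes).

  after D0: wrote 3B at 0x12 = 78071c
  after D1: wrote 4B at 0x15 = ccbc7807
  after D2: wrote 4B at 0x03 = e85fccbc
  after D3: wrote 2B at 0x12 = 072d
  after D4: wrote 3B at 0x12 = 5fccbc
  after D5: wrote 4B at 0x13 = ccbcacd3
query mem[0x15]=0xac, mem[0x18]=0x07, mem[0x14]=0xbc

MEM[0x15,0x18,0x14] = ac 07 bc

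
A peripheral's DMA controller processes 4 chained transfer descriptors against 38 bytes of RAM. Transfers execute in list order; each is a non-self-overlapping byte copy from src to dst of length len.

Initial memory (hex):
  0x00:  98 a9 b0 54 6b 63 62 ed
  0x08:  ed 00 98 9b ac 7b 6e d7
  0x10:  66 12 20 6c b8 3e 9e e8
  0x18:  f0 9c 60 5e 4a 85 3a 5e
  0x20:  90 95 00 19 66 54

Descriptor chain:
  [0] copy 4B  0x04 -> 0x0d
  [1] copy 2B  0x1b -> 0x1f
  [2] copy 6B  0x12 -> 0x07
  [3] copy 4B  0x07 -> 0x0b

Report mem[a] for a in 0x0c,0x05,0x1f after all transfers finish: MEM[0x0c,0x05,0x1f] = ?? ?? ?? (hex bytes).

MEM[0x0c,0x05,0x1f] = 6c 63 5e

[0] 0x04->0x0d len=4 : 6b 63 62 ed
[1] 0x1b->0x1f len=2 : 5e 4a
[2] 0x12->0x07 len=6 : 20 6c b8 3e 9e e8
[3] 0x07->0x0b len=4 : 20 6c b8 3e
query mem[0x0c]=0x6c, mem[0x05]=0x63, mem[0x1f]=0x5e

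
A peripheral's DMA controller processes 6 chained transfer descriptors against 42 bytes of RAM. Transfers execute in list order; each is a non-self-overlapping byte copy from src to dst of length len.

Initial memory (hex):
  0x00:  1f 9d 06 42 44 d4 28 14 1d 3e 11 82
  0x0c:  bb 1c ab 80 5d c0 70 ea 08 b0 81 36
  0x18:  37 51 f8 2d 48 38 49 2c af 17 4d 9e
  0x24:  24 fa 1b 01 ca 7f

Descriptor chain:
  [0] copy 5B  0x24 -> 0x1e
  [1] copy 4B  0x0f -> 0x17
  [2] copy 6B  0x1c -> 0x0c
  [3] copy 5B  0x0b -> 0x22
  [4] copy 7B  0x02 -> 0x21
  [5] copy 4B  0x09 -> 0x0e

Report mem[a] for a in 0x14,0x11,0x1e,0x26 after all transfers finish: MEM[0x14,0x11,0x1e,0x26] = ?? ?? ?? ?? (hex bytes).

D0: mem[0x1e..0x22] <- [24 fa 1b 01 ca]
D1: mem[0x17..0x1a] <- [80 5d c0 70]
D2: mem[0x0c..0x11] <- [48 38 24 fa 1b 01]
D3: mem[0x22..0x26] <- [82 48 38 24 fa]
D4: mem[0x21..0x27] <- [06 42 44 d4 28 14 1d]
D5: mem[0x0e..0x11] <- [3e 11 82 48]
query mem[0x14]=0x08, mem[0x11]=0x48, mem[0x1e]=0x24, mem[0x26]=0x14

MEM[0x14,0x11,0x1e,0x26] = 08 48 24 14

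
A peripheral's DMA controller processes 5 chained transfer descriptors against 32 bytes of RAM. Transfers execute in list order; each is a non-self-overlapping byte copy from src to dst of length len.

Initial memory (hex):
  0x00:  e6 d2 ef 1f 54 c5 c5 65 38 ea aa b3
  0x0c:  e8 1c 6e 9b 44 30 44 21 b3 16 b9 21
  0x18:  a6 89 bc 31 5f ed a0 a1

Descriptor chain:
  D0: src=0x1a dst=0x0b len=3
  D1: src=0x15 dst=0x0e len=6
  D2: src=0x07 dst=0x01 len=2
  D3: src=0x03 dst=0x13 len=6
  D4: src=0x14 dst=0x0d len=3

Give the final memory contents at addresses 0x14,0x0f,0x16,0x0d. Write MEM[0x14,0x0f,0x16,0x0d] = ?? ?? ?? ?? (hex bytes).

#0 dst[0x0b+3] := {0xbc,0x31,0x5f}
#1 dst[0x0e+6] := {0x16,0xb9,0x21,0xa6,0x89,0xbc}
#2 dst[0x01+2] := {0x65,0x38}
#3 dst[0x13+6] := {0x1f,0x54,0xc5,0xc5,0x65,0x38}
#4 dst[0x0d+3] := {0x54,0xc5,0xc5}
query mem[0x14]=0x54, mem[0x0f]=0xc5, mem[0x16]=0xc5, mem[0x0d]=0x54

MEM[0x14,0x0f,0x16,0x0d] = 54 c5 c5 54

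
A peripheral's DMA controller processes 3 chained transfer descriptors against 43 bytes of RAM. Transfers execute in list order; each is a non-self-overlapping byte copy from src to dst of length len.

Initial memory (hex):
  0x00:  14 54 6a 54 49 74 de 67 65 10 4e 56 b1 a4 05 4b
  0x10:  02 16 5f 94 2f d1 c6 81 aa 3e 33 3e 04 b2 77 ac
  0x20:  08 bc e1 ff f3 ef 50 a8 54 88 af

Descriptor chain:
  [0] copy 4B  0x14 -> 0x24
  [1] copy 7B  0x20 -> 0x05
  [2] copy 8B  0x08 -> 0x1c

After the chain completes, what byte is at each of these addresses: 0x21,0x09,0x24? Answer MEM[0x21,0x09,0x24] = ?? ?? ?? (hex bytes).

D0: mem[0x24..0x27] <- [2f d1 c6 81]
D1: mem[0x05..0x0b] <- [08 bc e1 ff 2f d1 c6]
D2: mem[0x1c..0x23] <- [ff 2f d1 c6 b1 a4 05 4b]
query mem[0x21]=0xa4, mem[0x09]=0x2f, mem[0x24]=0x2f

MEM[0x21,0x09,0x24] = a4 2f 2f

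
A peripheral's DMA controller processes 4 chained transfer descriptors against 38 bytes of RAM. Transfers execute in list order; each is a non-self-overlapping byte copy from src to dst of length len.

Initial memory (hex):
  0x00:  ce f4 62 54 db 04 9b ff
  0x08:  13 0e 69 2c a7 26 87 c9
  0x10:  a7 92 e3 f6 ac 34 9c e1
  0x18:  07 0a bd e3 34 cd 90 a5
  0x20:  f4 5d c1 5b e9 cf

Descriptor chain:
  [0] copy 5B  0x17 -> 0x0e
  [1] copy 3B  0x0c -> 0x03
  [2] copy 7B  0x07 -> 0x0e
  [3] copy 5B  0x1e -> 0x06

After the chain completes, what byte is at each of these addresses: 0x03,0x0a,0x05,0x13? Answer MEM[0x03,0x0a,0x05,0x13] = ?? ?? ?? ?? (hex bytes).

D0: mem[0x0e..0x12] <- [e1 07 0a bd e3]
D1: mem[0x03..0x05] <- [a7 26 e1]
D2: mem[0x0e..0x14] <- [ff 13 0e 69 2c a7 26]
D3: mem[0x06..0x0a] <- [90 a5 f4 5d c1]
query mem[0x03]=0xa7, mem[0x0a]=0xc1, mem[0x05]=0xe1, mem[0x13]=0xa7

MEM[0x03,0x0a,0x05,0x13] = a7 c1 e1 a7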